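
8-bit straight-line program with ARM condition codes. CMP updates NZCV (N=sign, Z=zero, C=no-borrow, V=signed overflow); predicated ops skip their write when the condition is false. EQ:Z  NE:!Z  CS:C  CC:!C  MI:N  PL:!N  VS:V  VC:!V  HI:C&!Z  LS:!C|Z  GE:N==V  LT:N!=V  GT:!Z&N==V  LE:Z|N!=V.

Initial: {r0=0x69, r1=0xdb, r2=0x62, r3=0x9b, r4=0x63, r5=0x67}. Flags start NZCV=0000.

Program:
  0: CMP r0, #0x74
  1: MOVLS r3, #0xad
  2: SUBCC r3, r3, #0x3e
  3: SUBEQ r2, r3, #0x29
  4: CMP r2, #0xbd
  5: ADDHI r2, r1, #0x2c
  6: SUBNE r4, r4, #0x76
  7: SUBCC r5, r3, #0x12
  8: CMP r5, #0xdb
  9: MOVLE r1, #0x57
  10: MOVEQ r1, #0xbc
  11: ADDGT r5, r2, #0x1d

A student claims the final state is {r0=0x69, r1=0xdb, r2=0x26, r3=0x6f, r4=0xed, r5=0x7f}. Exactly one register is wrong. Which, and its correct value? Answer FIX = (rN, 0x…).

0: ✓ CMP  NZCV=1000
1: ✓ MOVLS  r3←0xad
2: ✓ SUBCC  r3←0x6f
3: · SUBEQ
4: ✓ CMP  NZCV=1001
5: · ADDHI
6: ✓ SUBNE  r4←0xed
7: ✓ SUBCC  r5←0x5d
8: ✓ CMP  NZCV=1001
9: · MOVLE
10: · MOVEQ
11: ✓ ADDGT  r5←0x7f

FIX = (r2, 0x62)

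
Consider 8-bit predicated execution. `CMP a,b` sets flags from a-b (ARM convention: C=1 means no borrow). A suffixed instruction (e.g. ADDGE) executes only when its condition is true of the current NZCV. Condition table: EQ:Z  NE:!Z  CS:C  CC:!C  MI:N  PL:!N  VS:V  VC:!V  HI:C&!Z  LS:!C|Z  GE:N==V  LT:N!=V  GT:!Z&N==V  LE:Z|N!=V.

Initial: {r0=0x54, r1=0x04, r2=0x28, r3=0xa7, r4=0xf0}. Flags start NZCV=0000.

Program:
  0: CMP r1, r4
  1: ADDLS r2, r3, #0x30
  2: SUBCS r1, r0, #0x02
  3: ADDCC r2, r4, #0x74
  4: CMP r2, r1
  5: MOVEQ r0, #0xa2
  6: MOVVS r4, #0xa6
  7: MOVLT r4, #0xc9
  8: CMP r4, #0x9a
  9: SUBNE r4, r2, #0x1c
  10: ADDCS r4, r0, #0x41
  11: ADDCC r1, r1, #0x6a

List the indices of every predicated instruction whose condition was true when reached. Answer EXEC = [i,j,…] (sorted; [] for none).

0: ✓ CMP  NZCV=0000
1: ✓ ADDLS  r2←0xd7
2: · SUBCS
3: ✓ ADDCC  r2←0x64
4: ✓ CMP  NZCV=0010
5: · MOVEQ
6: · MOVVS
7: · MOVLT
8: ✓ CMP  NZCV=0010
9: ✓ SUBNE  r4←0x48
10: ✓ ADDCS  r4←0x95
11: · ADDCC

EXEC = [1,3,9,10]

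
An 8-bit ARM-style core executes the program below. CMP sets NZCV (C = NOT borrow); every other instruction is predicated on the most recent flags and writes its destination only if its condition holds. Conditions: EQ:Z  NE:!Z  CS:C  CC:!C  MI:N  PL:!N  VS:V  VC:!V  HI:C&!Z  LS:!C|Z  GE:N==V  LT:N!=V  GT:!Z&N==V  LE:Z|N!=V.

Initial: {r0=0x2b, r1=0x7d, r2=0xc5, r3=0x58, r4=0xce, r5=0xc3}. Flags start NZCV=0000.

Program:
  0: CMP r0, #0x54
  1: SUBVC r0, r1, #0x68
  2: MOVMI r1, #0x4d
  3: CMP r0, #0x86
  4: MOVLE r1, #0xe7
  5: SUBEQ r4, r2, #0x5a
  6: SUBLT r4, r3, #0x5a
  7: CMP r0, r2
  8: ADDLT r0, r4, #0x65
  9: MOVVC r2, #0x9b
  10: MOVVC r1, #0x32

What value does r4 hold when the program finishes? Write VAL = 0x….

[0] flags=1000 → (cmp)
[1] flags=1000 VC?T → r0=0x15
[2] flags=1000 MI?T → r1=0x4d
[3] flags=1001 → (cmp)
[4] flags=1001 LE?F → skip
[5] flags=1001 EQ?F → skip
[6] flags=1001 LT?F → skip
[7] flags=0000 → (cmp)
[8] flags=0000 LT?F → skip
[9] flags=0000 VC?T → r2=0x9b
[10] flags=0000 VC?T → r1=0x32

VAL = 0xce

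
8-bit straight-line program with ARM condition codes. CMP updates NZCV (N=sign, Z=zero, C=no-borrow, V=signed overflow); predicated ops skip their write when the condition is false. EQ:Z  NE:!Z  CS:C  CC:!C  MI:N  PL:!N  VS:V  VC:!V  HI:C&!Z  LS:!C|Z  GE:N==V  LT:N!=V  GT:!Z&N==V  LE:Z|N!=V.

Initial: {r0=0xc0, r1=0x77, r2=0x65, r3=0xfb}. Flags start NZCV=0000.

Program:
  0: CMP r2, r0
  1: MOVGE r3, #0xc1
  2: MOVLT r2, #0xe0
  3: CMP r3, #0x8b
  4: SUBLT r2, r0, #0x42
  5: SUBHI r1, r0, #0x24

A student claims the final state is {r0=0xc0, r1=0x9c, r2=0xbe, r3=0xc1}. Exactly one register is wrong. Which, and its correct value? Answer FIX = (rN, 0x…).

FIX = (r2, 0x65)

0: ✓ CMP  NZCV=1001
1: ✓ MOVGE  r3←0xc1
2: · MOVLT
3: ✓ CMP  NZCV=0010
4: · SUBLT
5: ✓ SUBHI  r1←0x9c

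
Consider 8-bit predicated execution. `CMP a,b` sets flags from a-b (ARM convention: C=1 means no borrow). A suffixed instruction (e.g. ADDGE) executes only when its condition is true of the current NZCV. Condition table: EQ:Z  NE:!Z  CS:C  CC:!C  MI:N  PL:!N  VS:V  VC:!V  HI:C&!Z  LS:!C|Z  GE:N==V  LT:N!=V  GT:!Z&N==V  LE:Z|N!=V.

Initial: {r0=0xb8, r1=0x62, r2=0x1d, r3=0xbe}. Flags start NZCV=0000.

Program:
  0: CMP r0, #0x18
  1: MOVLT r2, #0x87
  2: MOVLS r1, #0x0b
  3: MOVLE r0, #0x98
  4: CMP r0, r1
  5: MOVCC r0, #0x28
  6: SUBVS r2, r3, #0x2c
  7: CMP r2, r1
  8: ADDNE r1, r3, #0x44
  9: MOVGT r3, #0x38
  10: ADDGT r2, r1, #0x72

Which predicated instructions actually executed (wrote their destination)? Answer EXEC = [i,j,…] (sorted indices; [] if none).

EXEC = [1,3,6,8]

0: ✓ CMP  NZCV=1010
1: ✓ MOVLT  r2←0x87
2: · MOVLS
3: ✓ MOVLE  r0←0x98
4: ✓ CMP  NZCV=0011
5: · MOVCC
6: ✓ SUBVS  r2←0x92
7: ✓ CMP  NZCV=0011
8: ✓ ADDNE  r1←0x02
9: · MOVGT
10: · ADDGT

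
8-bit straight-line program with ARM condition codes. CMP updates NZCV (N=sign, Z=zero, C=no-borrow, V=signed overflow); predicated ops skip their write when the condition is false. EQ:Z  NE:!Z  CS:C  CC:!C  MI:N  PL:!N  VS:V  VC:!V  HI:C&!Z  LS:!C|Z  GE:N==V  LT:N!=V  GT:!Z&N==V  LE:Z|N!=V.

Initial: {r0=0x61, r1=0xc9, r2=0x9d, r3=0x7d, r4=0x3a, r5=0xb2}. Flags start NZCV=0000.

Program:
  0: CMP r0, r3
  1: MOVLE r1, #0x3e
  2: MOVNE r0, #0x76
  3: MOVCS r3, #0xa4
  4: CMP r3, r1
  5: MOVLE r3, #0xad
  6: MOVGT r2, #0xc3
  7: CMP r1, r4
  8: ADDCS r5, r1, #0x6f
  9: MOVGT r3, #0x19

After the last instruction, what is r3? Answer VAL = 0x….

VAL = 0x19

0: ✓ CMP  NZCV=1000
1: ✓ MOVLE  r1←0x3e
2: ✓ MOVNE  r0←0x76
3: · MOVCS
4: ✓ CMP  NZCV=0010
5: · MOVLE
6: ✓ MOVGT  r2←0xc3
7: ✓ CMP  NZCV=0010
8: ✓ ADDCS  r5←0xad
9: ✓ MOVGT  r3←0x19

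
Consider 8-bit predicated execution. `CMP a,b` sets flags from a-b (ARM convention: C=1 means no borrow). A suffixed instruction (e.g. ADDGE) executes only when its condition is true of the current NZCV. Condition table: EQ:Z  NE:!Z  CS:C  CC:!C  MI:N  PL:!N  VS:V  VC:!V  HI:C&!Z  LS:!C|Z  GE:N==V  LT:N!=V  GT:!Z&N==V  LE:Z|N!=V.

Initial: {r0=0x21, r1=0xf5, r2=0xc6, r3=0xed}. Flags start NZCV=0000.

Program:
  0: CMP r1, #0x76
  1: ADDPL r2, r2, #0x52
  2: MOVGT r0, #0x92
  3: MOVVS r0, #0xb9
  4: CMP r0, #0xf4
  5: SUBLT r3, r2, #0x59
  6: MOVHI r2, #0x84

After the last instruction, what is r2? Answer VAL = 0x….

VAL = 0x18

0: ✓ CMP  NZCV=0011
1: ✓ ADDPL  r2←0x18
2: · MOVGT
3: ✓ MOVVS  r0←0xb9
4: ✓ CMP  NZCV=1000
5: ✓ SUBLT  r3←0xbf
6: · MOVHI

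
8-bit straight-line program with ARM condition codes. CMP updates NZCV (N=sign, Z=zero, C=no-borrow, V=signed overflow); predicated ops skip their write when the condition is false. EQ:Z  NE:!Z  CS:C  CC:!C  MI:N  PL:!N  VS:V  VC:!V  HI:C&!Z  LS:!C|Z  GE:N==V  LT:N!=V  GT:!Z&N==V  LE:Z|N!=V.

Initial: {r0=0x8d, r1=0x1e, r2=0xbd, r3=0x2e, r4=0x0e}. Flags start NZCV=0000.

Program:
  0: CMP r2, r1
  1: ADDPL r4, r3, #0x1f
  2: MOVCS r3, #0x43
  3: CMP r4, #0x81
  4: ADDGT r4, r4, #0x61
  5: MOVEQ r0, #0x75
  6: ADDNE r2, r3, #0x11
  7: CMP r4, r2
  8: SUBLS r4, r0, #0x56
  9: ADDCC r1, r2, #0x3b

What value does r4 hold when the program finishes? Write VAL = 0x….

0: ✓ CMP  NZCV=1010
1: · ADDPL
2: ✓ MOVCS  r3←0x43
3: ✓ CMP  NZCV=1001
4: ✓ ADDGT  r4←0x6f
5: · MOVEQ
6: ✓ ADDNE  r2←0x54
7: ✓ CMP  NZCV=0010
8: · SUBLS
9: · ADDCC

VAL = 0x6f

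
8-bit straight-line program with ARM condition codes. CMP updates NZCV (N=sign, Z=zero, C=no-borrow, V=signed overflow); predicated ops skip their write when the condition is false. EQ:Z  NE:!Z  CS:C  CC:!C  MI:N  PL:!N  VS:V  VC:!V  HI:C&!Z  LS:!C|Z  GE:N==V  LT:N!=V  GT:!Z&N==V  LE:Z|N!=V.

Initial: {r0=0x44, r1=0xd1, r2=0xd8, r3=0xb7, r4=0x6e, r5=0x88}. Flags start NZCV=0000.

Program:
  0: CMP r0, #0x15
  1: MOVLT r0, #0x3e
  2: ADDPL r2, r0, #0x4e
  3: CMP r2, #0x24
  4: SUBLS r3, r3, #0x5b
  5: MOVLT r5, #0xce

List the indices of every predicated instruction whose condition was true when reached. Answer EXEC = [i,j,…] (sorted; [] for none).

EXEC = [2,5]

[0] flags=0010 → (cmp)
[1] flags=0010 LT?F → skip
[2] flags=0010 PL?T → r2=0x92
[3] flags=0011 → (cmp)
[4] flags=0011 LS?F → skip
[5] flags=0011 LT?T → r5=0xce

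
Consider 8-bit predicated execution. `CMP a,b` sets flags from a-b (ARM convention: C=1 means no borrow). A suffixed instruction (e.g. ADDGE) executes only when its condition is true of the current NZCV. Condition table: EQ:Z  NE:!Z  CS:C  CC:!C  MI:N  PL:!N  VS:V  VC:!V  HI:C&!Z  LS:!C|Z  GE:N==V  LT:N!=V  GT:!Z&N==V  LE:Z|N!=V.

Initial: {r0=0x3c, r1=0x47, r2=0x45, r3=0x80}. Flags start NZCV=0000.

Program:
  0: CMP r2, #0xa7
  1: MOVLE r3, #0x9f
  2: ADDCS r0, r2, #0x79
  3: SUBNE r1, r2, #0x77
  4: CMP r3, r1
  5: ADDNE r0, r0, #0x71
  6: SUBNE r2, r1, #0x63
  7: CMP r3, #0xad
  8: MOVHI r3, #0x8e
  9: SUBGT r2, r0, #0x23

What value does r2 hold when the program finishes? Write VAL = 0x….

0: ✓ CMP  NZCV=1001
1: · MOVLE
2: · ADDCS
3: ✓ SUBNE  r1←0xce
4: ✓ CMP  NZCV=1000
5: ✓ ADDNE  r0←0xad
6: ✓ SUBNE  r2←0x6b
7: ✓ CMP  NZCV=1000
8: · MOVHI
9: · SUBGT

VAL = 0x6b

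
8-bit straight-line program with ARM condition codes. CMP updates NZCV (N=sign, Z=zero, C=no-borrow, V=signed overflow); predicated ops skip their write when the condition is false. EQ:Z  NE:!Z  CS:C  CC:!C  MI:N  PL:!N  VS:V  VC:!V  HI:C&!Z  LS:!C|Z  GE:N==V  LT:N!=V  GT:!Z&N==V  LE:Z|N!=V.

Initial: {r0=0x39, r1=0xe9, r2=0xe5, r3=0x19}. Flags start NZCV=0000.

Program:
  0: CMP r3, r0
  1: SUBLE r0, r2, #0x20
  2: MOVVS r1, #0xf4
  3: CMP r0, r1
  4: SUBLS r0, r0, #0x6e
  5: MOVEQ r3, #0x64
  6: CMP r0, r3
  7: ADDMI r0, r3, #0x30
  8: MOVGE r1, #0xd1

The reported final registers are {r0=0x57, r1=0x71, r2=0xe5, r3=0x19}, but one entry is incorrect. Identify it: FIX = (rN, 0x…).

0: ✓ CMP  NZCV=1000
1: ✓ SUBLE  r0←0xc5
2: · MOVVS
3: ✓ CMP  NZCV=1000
4: ✓ SUBLS  r0←0x57
5: · MOVEQ
6: ✓ CMP  NZCV=0010
7: · ADDMI
8: ✓ MOVGE  r1←0xd1

FIX = (r1, 0xd1)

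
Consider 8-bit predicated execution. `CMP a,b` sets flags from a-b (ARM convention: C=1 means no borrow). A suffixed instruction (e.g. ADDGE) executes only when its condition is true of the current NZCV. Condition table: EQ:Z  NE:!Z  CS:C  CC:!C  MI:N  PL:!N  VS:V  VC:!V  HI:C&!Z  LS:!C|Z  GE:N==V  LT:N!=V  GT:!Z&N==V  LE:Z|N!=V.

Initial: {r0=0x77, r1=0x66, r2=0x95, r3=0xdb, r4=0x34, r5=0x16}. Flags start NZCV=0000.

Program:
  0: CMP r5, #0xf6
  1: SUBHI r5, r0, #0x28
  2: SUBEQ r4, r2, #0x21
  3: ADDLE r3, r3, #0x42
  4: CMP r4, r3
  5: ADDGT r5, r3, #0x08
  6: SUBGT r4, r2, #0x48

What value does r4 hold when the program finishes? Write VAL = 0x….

[0] flags=0000 → (cmp)
[1] flags=0000 HI?F → skip
[2] flags=0000 EQ?F → skip
[3] flags=0000 LE?F → skip
[4] flags=0000 → (cmp)
[5] flags=0000 GT?T → r5=0xe3
[6] flags=0000 GT?T → r4=0x4d

VAL = 0x4d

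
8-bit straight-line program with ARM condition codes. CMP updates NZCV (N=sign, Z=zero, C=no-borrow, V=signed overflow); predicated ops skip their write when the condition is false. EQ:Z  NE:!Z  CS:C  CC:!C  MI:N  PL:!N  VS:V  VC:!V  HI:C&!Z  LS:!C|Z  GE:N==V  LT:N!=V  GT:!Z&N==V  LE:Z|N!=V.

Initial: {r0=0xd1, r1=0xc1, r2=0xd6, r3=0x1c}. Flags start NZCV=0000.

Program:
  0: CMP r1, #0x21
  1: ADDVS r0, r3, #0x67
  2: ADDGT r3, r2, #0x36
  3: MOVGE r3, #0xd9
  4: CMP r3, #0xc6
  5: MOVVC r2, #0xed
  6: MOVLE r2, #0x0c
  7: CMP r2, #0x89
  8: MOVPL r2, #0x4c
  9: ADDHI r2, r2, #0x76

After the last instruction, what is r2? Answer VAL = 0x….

[0] flags=1010 → (cmp)
[1] flags=1010 VS?F → skip
[2] flags=1010 GT?F → skip
[3] flags=1010 GE?F → skip
[4] flags=0000 → (cmp)
[5] flags=0000 VC?T → r2=0xed
[6] flags=0000 LE?F → skip
[7] flags=0010 → (cmp)
[8] flags=0010 PL?T → r2=0x4c
[9] flags=0010 HI?T → r2=0xc2

VAL = 0xc2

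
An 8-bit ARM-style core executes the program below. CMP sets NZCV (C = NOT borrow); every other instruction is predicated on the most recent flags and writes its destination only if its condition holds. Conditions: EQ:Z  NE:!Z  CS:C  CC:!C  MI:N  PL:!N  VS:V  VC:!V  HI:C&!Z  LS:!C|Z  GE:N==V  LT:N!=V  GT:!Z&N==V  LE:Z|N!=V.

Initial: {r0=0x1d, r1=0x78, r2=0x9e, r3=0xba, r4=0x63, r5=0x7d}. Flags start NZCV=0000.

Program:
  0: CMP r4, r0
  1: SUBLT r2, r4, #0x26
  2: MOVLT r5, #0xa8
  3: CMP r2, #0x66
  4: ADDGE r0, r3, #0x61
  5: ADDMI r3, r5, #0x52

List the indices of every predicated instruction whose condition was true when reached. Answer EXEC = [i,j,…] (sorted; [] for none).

[0] flags=0010 → (cmp)
[1] flags=0010 LT?F → skip
[2] flags=0010 LT?F → skip
[3] flags=0011 → (cmp)
[4] flags=0011 GE?F → skip
[5] flags=0011 MI?F → skip

EXEC = []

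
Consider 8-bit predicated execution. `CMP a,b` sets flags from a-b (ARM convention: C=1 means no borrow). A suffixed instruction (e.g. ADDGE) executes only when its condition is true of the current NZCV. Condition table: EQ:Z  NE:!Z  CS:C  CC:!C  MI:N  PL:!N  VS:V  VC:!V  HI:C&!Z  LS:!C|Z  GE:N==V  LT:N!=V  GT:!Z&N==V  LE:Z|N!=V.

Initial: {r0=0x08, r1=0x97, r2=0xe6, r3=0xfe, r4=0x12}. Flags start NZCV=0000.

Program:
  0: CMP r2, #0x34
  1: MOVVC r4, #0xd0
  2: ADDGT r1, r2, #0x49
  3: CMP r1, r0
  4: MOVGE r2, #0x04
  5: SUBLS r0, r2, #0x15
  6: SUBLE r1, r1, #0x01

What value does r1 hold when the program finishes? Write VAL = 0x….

0: ✓ CMP  NZCV=1010
1: ✓ MOVVC  r4←0xd0
2: · ADDGT
3: ✓ CMP  NZCV=1010
4: · MOVGE
5: · SUBLS
6: ✓ SUBLE  r1←0x96

VAL = 0x96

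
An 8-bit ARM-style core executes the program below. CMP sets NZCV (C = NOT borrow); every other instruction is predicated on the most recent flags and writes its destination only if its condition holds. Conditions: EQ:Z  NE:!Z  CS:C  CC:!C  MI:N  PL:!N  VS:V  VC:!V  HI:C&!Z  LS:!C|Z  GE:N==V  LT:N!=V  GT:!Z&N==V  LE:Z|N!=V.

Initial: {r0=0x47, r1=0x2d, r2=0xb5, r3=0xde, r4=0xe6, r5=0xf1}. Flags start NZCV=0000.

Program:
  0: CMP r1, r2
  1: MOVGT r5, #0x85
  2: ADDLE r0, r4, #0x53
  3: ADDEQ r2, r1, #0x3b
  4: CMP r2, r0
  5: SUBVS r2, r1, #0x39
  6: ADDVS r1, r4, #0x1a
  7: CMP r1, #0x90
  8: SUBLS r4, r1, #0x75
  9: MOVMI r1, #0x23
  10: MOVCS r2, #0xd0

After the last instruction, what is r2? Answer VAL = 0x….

[0] flags=0000 → (cmp)
[1] flags=0000 GT?T → r5=0x85
[2] flags=0000 LE?F → skip
[3] flags=0000 EQ?F → skip
[4] flags=0011 → (cmp)
[5] flags=0011 VS?T → r2=0xf4
[6] flags=0011 VS?T → r1=0x00
[7] flags=0000 → (cmp)
[8] flags=0000 LS?T → r4=0x8b
[9] flags=0000 MI?F → skip
[10] flags=0000 CS?F → skip

VAL = 0xf4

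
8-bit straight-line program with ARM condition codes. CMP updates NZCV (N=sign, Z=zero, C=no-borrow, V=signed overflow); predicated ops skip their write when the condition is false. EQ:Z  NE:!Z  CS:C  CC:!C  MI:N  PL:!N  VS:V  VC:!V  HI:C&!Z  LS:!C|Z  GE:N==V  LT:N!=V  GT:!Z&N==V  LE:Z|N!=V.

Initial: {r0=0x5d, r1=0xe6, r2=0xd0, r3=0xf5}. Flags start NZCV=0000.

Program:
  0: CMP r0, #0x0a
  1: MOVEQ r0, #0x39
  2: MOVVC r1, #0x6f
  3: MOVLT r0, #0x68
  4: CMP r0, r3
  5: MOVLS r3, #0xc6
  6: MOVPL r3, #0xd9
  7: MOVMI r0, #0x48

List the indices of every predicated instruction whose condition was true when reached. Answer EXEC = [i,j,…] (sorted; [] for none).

EXEC = [2,5,6]

0: ✓ CMP  NZCV=0010
1: · MOVEQ
2: ✓ MOVVC  r1←0x6f
3: · MOVLT
4: ✓ CMP  NZCV=0000
5: ✓ MOVLS  r3←0xc6
6: ✓ MOVPL  r3←0xd9
7: · MOVMI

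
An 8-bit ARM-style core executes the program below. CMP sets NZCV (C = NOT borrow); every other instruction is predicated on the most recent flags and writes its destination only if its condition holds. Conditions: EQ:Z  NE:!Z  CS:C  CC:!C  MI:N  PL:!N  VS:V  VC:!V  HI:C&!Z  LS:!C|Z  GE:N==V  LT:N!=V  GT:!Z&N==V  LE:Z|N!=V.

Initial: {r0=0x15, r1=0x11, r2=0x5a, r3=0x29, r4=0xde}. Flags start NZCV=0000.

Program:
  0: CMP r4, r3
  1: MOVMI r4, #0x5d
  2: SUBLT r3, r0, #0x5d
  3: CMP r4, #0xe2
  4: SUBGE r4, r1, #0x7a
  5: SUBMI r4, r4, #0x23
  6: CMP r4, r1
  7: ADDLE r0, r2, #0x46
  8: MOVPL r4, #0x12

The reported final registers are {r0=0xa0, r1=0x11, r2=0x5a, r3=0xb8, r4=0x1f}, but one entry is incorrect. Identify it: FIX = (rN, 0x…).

[0] flags=1010 → (cmp)
[1] flags=1010 MI?T → r4=0x5d
[2] flags=1010 LT?T → r3=0xb8
[3] flags=0000 → (cmp)
[4] flags=0000 GE?T → r4=0x97
[5] flags=0000 MI?F → skip
[6] flags=1010 → (cmp)
[7] flags=1010 LE?T → r0=0xa0
[8] flags=1010 PL?F → skip

FIX = (r4, 0x97)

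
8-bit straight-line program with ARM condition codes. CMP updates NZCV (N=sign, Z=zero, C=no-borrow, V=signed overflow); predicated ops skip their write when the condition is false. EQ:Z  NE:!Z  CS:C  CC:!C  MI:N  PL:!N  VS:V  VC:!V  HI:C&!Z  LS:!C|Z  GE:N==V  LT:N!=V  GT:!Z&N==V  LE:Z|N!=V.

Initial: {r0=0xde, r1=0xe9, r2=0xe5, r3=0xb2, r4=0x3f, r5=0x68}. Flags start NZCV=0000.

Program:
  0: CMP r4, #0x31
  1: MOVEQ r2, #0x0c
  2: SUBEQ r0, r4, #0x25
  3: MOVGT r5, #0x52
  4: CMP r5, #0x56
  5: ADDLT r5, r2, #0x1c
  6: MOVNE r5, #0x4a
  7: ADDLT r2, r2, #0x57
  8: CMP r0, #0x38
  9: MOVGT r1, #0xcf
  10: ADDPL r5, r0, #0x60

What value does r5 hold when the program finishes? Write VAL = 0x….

VAL = 0x4a

0: ✓ CMP  NZCV=0010
1: · MOVEQ
2: · SUBEQ
3: ✓ MOVGT  r5←0x52
4: ✓ CMP  NZCV=1000
5: ✓ ADDLT  r5←0x01
6: ✓ MOVNE  r5←0x4a
7: ✓ ADDLT  r2←0x3c
8: ✓ CMP  NZCV=1010
9: · MOVGT
10: · ADDPL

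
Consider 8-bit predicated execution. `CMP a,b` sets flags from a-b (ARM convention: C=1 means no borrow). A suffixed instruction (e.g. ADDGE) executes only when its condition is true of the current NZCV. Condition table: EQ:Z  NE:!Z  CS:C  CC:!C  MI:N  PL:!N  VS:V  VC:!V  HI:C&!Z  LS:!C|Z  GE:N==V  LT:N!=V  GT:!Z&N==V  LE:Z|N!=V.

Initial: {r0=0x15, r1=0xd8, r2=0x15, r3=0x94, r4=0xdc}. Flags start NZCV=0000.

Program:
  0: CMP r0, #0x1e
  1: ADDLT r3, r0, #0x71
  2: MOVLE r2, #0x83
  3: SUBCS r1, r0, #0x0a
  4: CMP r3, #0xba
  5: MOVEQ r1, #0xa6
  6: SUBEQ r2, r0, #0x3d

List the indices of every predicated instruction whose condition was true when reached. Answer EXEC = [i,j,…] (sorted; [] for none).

EXEC = [1,2]

[0] flags=1000 → (cmp)
[1] flags=1000 LT?T → r3=0x86
[2] flags=1000 LE?T → r2=0x83
[3] flags=1000 CS?F → skip
[4] flags=1000 → (cmp)
[5] flags=1000 EQ?F → skip
[6] flags=1000 EQ?F → skip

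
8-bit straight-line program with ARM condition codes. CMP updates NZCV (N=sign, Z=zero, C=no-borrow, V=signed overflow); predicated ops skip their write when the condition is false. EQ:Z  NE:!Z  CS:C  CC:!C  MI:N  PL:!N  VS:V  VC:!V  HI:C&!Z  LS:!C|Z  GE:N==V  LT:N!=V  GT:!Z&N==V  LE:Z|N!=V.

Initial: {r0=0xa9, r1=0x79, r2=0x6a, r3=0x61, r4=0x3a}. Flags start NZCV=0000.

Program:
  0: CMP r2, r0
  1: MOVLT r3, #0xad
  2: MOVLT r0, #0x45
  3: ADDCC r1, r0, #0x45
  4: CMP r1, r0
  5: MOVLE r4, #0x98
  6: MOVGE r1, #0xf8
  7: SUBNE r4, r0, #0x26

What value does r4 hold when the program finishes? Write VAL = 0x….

VAL = 0x83

[0] flags=1001 → (cmp)
[1] flags=1001 LT?F → skip
[2] flags=1001 LT?F → skip
[3] flags=1001 CC?T → r1=0xee
[4] flags=0010 → (cmp)
[5] flags=0010 LE?F → skip
[6] flags=0010 GE?T → r1=0xf8
[7] flags=0010 NE?T → r4=0x83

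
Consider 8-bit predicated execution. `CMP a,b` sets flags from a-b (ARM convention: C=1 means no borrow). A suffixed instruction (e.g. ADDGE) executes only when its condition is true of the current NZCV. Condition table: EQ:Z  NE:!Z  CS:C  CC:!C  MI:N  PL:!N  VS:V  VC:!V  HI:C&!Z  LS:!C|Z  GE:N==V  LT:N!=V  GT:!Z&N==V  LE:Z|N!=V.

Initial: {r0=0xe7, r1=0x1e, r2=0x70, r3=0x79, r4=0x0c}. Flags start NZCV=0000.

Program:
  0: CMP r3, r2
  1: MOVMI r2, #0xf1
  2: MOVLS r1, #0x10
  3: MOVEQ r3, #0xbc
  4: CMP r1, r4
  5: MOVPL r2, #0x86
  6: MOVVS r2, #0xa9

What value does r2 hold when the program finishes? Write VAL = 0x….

VAL = 0x86

[0] flags=0010 → (cmp)
[1] flags=0010 MI?F → skip
[2] flags=0010 LS?F → skip
[3] flags=0010 EQ?F → skip
[4] flags=0010 → (cmp)
[5] flags=0010 PL?T → r2=0x86
[6] flags=0010 VS?F → skip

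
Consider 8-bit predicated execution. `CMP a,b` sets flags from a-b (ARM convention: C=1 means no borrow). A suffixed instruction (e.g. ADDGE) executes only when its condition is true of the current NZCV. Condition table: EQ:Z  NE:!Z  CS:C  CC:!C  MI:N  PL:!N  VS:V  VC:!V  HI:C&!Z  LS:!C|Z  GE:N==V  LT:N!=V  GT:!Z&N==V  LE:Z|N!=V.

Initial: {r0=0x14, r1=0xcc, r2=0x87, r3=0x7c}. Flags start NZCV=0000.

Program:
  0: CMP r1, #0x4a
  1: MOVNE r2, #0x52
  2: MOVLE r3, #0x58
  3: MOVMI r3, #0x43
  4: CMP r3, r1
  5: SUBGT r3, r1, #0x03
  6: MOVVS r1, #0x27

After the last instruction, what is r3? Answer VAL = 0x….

0: ✓ CMP  NZCV=1010
1: ✓ MOVNE  r2←0x52
2: ✓ MOVLE  r3←0x58
3: ✓ MOVMI  r3←0x43
4: ✓ CMP  NZCV=0000
5: ✓ SUBGT  r3←0xc9
6: · MOVVS

VAL = 0xc9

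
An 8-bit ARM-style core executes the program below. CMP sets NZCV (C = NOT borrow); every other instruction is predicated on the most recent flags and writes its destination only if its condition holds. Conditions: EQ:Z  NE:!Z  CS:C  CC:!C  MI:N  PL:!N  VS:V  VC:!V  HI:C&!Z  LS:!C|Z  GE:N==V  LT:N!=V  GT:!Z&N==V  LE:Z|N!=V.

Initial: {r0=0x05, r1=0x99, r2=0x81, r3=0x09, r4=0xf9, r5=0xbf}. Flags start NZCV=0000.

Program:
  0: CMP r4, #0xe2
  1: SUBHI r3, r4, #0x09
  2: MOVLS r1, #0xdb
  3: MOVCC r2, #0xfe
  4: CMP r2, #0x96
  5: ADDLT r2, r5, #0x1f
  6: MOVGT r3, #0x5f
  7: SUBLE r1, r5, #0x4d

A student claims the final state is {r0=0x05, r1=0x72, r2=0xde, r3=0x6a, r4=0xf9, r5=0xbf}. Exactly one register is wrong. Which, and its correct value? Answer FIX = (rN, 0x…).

FIX = (r3, 0xf0)

0: ✓ CMP  NZCV=0010
1: ✓ SUBHI  r3←0xf0
2: · MOVLS
3: · MOVCC
4: ✓ CMP  NZCV=1000
5: ✓ ADDLT  r2←0xde
6: · MOVGT
7: ✓ SUBLE  r1←0x72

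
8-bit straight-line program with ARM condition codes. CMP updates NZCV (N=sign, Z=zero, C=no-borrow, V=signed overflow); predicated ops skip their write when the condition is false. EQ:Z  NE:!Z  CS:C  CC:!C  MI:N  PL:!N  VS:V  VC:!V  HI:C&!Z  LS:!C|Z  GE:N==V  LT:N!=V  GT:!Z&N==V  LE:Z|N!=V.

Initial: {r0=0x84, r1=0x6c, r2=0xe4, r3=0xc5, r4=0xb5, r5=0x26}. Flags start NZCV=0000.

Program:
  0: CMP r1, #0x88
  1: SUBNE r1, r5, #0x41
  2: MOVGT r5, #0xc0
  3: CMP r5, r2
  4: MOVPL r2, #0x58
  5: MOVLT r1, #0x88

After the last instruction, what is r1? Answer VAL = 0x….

VAL = 0x88

[0] flags=1001 → (cmp)
[1] flags=1001 NE?T → r1=0xe5
[2] flags=1001 GT?T → r5=0xc0
[3] flags=1000 → (cmp)
[4] flags=1000 PL?F → skip
[5] flags=1000 LT?T → r1=0x88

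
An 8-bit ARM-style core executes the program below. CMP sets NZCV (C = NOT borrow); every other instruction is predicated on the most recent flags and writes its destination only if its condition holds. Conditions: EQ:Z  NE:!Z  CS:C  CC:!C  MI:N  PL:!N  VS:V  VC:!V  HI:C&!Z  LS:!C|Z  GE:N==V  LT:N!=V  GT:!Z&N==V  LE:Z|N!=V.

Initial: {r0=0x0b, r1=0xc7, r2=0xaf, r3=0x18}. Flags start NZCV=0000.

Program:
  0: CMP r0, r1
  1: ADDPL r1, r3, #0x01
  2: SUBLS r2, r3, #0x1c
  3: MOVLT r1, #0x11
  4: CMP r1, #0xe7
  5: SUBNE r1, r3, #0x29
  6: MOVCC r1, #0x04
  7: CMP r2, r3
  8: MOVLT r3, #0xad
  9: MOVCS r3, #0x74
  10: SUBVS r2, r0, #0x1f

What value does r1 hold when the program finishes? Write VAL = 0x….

VAL = 0x04

[0] flags=0000 → (cmp)
[1] flags=0000 PL?T → r1=0x19
[2] flags=0000 LS?T → r2=0xfc
[3] flags=0000 LT?F → skip
[4] flags=0000 → (cmp)
[5] flags=0000 NE?T → r1=0xef
[6] flags=0000 CC?T → r1=0x04
[7] flags=1010 → (cmp)
[8] flags=1010 LT?T → r3=0xad
[9] flags=1010 CS?T → r3=0x74
[10] flags=1010 VS?F → skip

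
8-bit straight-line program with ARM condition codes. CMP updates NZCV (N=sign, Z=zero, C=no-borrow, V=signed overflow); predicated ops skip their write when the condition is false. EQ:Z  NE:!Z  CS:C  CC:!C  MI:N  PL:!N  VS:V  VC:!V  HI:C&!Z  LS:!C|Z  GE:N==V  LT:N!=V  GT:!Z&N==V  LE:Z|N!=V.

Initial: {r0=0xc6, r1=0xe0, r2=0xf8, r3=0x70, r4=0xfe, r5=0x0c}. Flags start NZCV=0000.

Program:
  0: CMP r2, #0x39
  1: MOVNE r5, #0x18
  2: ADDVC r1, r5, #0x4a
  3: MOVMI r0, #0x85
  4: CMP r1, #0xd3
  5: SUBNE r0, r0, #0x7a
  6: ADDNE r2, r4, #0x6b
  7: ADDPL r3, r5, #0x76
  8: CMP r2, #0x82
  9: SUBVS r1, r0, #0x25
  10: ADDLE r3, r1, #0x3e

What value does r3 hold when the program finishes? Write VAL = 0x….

0: ✓ CMP  NZCV=1010
1: ✓ MOVNE  r5←0x18
2: ✓ ADDVC  r1←0x62
3: ✓ MOVMI  r0←0x85
4: ✓ CMP  NZCV=1001
5: ✓ SUBNE  r0←0x0b
6: ✓ ADDNE  r2←0x69
7: · ADDPL
8: ✓ CMP  NZCV=1001
9: ✓ SUBVS  r1←0xe6
10: · ADDLE

VAL = 0x70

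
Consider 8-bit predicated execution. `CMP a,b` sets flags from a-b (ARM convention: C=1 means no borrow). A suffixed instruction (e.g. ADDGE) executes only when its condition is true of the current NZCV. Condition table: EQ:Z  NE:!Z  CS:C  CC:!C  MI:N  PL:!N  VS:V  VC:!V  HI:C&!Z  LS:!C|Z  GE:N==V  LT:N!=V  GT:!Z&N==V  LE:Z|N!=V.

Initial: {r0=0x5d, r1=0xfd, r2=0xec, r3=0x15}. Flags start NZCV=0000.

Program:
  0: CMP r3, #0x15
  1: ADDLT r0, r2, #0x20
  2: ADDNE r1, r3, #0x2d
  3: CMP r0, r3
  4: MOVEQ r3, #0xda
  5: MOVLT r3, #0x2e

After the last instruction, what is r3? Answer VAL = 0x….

[0] flags=0110 → (cmp)
[1] flags=0110 LT?F → skip
[2] flags=0110 NE?F → skip
[3] flags=0010 → (cmp)
[4] flags=0010 EQ?F → skip
[5] flags=0010 LT?F → skip

VAL = 0x15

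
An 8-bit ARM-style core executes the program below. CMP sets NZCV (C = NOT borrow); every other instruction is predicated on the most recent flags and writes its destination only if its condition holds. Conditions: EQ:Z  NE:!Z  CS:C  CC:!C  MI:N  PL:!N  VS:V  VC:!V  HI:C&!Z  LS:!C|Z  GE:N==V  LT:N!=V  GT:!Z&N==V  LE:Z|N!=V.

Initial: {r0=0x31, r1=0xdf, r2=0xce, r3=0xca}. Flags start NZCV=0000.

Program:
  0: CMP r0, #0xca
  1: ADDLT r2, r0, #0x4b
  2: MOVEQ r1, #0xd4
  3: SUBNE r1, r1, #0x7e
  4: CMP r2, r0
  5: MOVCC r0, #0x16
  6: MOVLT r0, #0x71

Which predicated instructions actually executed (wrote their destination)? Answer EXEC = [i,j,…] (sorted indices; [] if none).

EXEC = [3,6]

[0] flags=0000 → (cmp)
[1] flags=0000 LT?F → skip
[2] flags=0000 EQ?F → skip
[3] flags=0000 NE?T → r1=0x61
[4] flags=1010 → (cmp)
[5] flags=1010 CC?F → skip
[6] flags=1010 LT?T → r0=0x71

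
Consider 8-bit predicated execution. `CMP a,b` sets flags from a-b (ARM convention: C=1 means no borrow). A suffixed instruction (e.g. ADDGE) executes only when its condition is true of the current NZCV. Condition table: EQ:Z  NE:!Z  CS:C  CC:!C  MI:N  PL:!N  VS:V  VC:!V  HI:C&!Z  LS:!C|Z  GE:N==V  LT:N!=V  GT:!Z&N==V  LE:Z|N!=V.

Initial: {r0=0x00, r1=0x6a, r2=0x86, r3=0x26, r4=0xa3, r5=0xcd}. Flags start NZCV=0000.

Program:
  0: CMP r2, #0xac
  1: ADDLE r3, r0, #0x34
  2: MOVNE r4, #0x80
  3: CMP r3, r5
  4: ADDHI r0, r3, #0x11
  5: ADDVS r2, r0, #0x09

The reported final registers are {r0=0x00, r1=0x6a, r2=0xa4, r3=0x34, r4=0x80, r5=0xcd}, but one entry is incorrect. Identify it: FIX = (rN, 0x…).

FIX = (r2, 0x86)

[0] flags=1000 → (cmp)
[1] flags=1000 LE?T → r3=0x34
[2] flags=1000 NE?T → r4=0x80
[3] flags=0000 → (cmp)
[4] flags=0000 HI?F → skip
[5] flags=0000 VS?F → skip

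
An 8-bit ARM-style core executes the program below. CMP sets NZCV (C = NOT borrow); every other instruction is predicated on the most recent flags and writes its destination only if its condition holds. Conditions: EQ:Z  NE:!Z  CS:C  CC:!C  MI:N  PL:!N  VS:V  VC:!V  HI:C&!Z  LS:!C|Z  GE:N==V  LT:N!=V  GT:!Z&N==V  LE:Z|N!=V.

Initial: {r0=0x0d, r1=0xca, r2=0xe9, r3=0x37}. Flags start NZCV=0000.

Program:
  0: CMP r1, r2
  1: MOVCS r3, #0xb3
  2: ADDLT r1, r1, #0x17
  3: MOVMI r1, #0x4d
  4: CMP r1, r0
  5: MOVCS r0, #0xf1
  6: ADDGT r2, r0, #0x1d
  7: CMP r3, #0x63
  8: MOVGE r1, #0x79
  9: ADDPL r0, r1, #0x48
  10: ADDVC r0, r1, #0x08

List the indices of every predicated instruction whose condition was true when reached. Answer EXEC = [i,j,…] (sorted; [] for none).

0: ✓ CMP  NZCV=1000
1: · MOVCS
2: ✓ ADDLT  r1←0xe1
3: ✓ MOVMI  r1←0x4d
4: ✓ CMP  NZCV=0010
5: ✓ MOVCS  r0←0xf1
6: ✓ ADDGT  r2←0x0e
7: ✓ CMP  NZCV=1000
8: · MOVGE
9: · ADDPL
10: ✓ ADDVC  r0←0x55

EXEC = [2,3,5,6,10]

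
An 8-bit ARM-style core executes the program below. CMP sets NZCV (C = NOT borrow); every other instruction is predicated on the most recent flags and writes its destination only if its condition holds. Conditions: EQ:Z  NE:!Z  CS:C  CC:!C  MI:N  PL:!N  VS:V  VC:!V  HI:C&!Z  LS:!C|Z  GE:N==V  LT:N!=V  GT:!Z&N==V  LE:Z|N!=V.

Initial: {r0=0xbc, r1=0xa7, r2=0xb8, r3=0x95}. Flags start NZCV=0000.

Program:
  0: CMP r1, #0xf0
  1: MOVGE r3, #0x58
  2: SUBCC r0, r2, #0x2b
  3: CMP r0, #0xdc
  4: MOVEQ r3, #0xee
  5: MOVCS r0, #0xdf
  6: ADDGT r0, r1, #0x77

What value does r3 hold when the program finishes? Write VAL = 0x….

[0] flags=1000 → (cmp)
[1] flags=1000 GE?F → skip
[2] flags=1000 CC?T → r0=0x8d
[3] flags=1000 → (cmp)
[4] flags=1000 EQ?F → skip
[5] flags=1000 CS?F → skip
[6] flags=1000 GT?F → skip

VAL = 0x95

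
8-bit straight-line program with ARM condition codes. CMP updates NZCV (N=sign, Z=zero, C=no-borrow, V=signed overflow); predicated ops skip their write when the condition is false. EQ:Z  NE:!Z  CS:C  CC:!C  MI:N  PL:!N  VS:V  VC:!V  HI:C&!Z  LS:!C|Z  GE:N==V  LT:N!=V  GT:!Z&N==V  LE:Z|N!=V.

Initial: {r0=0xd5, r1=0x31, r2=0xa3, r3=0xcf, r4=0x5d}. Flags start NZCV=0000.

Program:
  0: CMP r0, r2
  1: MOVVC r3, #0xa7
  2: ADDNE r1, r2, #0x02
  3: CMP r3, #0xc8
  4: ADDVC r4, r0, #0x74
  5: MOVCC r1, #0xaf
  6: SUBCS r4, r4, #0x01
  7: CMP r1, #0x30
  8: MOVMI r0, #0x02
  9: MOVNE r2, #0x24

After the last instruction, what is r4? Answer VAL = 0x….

VAL = 0x49

0: ✓ CMP  NZCV=0010
1: ✓ MOVVC  r3←0xa7
2: ✓ ADDNE  r1←0xa5
3: ✓ CMP  NZCV=1000
4: ✓ ADDVC  r4←0x49
5: ✓ MOVCC  r1←0xaf
6: · SUBCS
7: ✓ CMP  NZCV=0011
8: · MOVMI
9: ✓ MOVNE  r2←0x24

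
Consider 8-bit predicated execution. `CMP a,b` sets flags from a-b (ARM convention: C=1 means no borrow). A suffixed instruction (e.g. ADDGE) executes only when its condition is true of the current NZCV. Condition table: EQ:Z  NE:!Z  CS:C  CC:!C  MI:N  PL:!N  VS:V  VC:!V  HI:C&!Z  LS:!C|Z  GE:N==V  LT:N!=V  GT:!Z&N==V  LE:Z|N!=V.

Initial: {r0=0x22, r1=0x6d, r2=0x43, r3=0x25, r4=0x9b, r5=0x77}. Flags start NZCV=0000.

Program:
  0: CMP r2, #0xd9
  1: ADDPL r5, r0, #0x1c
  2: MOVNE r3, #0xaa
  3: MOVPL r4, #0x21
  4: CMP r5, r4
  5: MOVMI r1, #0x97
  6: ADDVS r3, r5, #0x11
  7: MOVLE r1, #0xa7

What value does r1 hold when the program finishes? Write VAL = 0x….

VAL = 0x6d

[0] flags=0000 → (cmp)
[1] flags=0000 PL?T → r5=0x3e
[2] flags=0000 NE?T → r3=0xaa
[3] flags=0000 PL?T → r4=0x21
[4] flags=0010 → (cmp)
[5] flags=0010 MI?F → skip
[6] flags=0010 VS?F → skip
[7] flags=0010 LE?F → skip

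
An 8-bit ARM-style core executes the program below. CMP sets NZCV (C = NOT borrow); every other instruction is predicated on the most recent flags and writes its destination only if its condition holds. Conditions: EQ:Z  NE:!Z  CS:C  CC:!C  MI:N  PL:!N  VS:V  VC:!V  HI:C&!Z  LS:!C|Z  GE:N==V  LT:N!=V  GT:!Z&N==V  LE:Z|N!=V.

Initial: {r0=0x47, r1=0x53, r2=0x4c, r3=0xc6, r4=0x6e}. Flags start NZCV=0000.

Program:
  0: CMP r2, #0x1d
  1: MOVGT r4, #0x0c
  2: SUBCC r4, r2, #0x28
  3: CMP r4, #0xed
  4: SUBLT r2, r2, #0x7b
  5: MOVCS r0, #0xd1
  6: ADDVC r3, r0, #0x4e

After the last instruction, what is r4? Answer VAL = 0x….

0: ✓ CMP  NZCV=0010
1: ✓ MOVGT  r4←0x0c
2: · SUBCC
3: ✓ CMP  NZCV=0000
4: · SUBLT
5: · MOVCS
6: ✓ ADDVC  r3←0x95

VAL = 0x0c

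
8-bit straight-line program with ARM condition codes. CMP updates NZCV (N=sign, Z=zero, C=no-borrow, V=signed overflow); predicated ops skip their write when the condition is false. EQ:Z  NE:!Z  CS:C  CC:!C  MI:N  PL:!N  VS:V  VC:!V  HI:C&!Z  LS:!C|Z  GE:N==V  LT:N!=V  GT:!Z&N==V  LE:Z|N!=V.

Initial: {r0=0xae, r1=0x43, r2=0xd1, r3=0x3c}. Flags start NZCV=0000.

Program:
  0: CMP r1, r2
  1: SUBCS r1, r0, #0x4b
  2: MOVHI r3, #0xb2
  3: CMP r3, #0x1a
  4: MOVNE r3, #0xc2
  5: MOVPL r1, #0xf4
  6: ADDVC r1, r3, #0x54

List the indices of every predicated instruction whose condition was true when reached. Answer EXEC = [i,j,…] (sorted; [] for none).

[0] flags=0000 → (cmp)
[1] flags=0000 CS?F → skip
[2] flags=0000 HI?F → skip
[3] flags=0010 → (cmp)
[4] flags=0010 NE?T → r3=0xc2
[5] flags=0010 PL?T → r1=0xf4
[6] flags=0010 VC?T → r1=0x16

EXEC = [4,5,6]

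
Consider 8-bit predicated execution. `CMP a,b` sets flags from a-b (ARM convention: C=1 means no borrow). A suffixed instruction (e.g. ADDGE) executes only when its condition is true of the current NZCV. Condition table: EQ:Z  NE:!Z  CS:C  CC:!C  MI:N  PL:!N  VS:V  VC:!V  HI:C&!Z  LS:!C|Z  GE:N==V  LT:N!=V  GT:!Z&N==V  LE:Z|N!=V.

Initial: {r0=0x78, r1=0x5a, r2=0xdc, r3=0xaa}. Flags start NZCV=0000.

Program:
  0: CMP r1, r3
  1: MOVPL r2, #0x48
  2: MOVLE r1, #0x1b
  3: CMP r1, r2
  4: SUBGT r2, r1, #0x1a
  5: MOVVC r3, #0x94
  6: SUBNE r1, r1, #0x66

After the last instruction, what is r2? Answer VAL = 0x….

0: ✓ CMP  NZCV=1001
1: · MOVPL
2: · MOVLE
3: ✓ CMP  NZCV=0000
4: ✓ SUBGT  r2←0x40
5: ✓ MOVVC  r3←0x94
6: ✓ SUBNE  r1←0xf4

VAL = 0x40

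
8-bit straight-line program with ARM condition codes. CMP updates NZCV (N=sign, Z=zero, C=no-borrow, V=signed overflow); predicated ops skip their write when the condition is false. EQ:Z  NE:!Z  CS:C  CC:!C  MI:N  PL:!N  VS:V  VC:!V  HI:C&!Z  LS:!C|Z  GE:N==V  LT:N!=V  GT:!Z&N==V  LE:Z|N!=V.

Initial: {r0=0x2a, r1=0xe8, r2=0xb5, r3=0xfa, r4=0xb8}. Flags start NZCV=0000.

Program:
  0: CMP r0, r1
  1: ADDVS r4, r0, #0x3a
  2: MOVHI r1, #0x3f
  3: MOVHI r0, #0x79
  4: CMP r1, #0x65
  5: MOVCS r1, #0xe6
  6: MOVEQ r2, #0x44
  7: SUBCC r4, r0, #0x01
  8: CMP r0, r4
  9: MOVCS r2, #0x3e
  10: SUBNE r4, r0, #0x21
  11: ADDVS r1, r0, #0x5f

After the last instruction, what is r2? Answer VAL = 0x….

0: ✓ CMP  NZCV=0000
1: · ADDVS
2: · MOVHI
3: · MOVHI
4: ✓ CMP  NZCV=1010
5: ✓ MOVCS  r1←0xe6
6: · MOVEQ
7: · SUBCC
8: ✓ CMP  NZCV=0000
9: · MOVCS
10: ✓ SUBNE  r4←0x09
11: · ADDVS

VAL = 0xb5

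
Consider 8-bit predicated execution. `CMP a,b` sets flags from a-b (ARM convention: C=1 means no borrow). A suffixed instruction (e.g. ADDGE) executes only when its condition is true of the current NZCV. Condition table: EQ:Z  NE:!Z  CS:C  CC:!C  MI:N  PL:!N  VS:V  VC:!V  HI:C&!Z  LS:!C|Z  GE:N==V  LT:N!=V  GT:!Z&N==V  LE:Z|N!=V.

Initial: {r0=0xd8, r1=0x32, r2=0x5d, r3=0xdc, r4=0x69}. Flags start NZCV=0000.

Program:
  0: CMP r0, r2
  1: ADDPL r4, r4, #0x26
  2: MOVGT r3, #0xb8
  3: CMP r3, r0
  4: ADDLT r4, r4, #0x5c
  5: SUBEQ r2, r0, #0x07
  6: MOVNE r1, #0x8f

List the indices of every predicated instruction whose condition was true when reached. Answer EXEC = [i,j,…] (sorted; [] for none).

0: ✓ CMP  NZCV=0011
1: ✓ ADDPL  r4←0x8f
2: · MOVGT
3: ✓ CMP  NZCV=0010
4: · ADDLT
5: · SUBEQ
6: ✓ MOVNE  r1←0x8f

EXEC = [1,6]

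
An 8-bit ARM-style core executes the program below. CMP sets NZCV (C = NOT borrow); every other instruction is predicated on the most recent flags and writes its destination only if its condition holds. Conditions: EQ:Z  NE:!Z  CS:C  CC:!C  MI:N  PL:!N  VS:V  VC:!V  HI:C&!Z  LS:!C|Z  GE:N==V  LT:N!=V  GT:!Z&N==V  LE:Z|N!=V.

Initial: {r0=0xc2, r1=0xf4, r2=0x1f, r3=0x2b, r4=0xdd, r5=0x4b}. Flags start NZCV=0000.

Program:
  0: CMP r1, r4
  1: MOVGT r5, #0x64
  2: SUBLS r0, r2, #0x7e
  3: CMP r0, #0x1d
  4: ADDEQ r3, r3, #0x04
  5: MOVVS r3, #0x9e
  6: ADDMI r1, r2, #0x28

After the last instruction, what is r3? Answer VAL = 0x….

VAL = 0x2b

[0] flags=0010 → (cmp)
[1] flags=0010 GT?T → r5=0x64
[2] flags=0010 LS?F → skip
[3] flags=1010 → (cmp)
[4] flags=1010 EQ?F → skip
[5] flags=1010 VS?F → skip
[6] flags=1010 MI?T → r1=0x47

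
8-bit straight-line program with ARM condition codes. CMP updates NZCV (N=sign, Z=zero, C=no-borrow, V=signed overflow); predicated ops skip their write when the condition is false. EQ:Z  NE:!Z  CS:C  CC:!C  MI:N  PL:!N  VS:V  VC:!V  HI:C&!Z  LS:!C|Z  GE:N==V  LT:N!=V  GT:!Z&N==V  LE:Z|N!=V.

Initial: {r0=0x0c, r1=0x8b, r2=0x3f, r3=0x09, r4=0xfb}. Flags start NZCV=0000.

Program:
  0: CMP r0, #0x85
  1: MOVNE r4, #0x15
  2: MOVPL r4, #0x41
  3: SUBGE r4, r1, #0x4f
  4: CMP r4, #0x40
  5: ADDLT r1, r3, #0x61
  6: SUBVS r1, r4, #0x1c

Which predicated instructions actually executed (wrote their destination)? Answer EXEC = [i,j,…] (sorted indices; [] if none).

[0] flags=1001 → (cmp)
[1] flags=1001 NE?T → r4=0x15
[2] flags=1001 PL?F → skip
[3] flags=1001 GE?T → r4=0x3c
[4] flags=1000 → (cmp)
[5] flags=1000 LT?T → r1=0x6a
[6] flags=1000 VS?F → skip

EXEC = [1,3,5]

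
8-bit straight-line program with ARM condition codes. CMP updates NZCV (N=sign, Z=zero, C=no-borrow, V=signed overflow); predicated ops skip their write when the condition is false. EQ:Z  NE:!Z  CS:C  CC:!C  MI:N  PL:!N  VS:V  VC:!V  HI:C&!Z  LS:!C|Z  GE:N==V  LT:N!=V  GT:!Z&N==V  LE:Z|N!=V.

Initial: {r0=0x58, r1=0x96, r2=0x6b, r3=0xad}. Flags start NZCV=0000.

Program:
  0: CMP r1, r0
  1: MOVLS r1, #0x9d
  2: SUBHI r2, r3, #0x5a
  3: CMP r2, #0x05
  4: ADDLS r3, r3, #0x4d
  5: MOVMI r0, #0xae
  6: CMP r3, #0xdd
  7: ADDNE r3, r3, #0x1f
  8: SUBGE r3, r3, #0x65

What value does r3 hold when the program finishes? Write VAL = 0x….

[0] flags=0011 → (cmp)
[1] flags=0011 LS?F → skip
[2] flags=0011 HI?T → r2=0x53
[3] flags=0010 → (cmp)
[4] flags=0010 LS?F → skip
[5] flags=0010 MI?F → skip
[6] flags=1000 → (cmp)
[7] flags=1000 NE?T → r3=0xcc
[8] flags=1000 GE?F → skip

VAL = 0xcc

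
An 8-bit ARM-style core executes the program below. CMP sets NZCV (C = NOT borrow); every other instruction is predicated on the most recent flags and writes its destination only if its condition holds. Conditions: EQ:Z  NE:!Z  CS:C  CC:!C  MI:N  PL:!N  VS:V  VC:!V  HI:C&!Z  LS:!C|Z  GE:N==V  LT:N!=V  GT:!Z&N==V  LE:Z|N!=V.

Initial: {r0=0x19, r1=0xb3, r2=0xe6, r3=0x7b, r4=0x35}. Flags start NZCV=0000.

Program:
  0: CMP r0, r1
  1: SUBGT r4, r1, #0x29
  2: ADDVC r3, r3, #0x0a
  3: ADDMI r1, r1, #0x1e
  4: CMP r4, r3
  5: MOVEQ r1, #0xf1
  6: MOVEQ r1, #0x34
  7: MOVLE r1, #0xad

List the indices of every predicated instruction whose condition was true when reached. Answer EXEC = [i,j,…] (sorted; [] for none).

EXEC = [1,2]

0: ✓ CMP  NZCV=0000
1: ✓ SUBGT  r4←0x8a
2: ✓ ADDVC  r3←0x85
3: · ADDMI
4: ✓ CMP  NZCV=0010
5: · MOVEQ
6: · MOVEQ
7: · MOVLE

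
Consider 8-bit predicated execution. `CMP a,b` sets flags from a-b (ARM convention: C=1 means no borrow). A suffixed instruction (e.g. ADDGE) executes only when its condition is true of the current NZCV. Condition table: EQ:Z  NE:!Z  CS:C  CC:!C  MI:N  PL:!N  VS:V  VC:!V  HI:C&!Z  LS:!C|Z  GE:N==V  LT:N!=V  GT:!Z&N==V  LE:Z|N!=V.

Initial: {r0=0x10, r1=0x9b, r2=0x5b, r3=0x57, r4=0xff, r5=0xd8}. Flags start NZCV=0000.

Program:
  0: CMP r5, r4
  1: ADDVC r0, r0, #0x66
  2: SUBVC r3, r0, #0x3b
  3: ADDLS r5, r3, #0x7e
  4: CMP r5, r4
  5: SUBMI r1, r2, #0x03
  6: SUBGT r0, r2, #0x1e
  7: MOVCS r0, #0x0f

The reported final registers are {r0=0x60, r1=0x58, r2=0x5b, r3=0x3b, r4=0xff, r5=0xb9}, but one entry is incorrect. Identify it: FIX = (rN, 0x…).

0: ✓ CMP  NZCV=1000
1: ✓ ADDVC  r0←0x76
2: ✓ SUBVC  r3←0x3b
3: ✓ ADDLS  r5←0xb9
4: ✓ CMP  NZCV=1000
5: ✓ SUBMI  r1←0x58
6: · SUBGT
7: · MOVCS

FIX = (r0, 0x76)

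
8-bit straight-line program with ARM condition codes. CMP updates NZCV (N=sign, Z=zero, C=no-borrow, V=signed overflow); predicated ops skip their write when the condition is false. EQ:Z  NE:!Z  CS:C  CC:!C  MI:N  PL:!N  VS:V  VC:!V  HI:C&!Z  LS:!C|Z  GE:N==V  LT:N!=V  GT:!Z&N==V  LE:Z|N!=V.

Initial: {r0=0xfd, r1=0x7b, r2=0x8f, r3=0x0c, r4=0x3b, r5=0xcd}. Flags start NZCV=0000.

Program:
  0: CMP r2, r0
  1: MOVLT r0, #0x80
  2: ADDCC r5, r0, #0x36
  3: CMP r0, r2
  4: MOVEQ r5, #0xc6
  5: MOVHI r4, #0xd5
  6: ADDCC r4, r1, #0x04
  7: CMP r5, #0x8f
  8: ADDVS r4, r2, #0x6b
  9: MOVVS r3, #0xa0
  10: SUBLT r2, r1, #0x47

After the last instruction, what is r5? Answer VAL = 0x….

VAL = 0xb6

0: ✓ CMP  NZCV=1000
1: ✓ MOVLT  r0←0x80
2: ✓ ADDCC  r5←0xb6
3: ✓ CMP  NZCV=1000
4: · MOVEQ
5: · MOVHI
6: ✓ ADDCC  r4←0x7f
7: ✓ CMP  NZCV=0010
8: · ADDVS
9: · MOVVS
10: · SUBLT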